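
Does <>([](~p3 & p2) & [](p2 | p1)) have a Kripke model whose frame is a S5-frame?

Yes, satisfiable

1. <>([](~p3 & p2) & [](p2 | p1)), u
2. [](~p3 & p2) & [](p2 | p1), v
3. [](~p3 & p2), v
4. [](p2 | p1), v
5. ~p3 & p2, u
6. ~p3, u
7. p2, u
8. ~p3 & p2, v
9. ~p3, v
10. p2, v
11. p2 | p1, u
12. p2 | p1, v
13. p1, u
14. p1, v
Accessibility: uRu, uRv, vRu, vRv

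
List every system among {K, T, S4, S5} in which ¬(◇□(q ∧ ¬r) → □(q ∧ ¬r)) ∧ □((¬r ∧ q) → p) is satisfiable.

K, T, S4

S5-tableau for the formula:
1. ¬(◇□(q ∧ ¬r) → □(q ∧ ¬r)) ∧ □((¬r ∧ q) → p), w0
2. ¬(◇□(q ∧ ¬r) → □(q ∧ ¬r)), w0
3. □((¬r ∧ q) → p), w0
4. ◇□(q ∧ ¬r), w0
5. ¬□(q ∧ ¬r), w0
6. (¬r ∧ q) → p, w0
7. p, w0
8. □(q ∧ ¬r), w1
9. (¬r ∧ q) → p, w1
10. q ∧ ¬r, w0
11. q, w0
12. ¬r, w0
13. q ∧ ¬r, w1
14. q, w1
15. ¬r, w1
16. p, w1
17. ¬(q ∧ ¬r), w2
18. (¬r ∧ q) → p, w2
19. q ∧ ¬r, w2
20. q, w2
21. ¬r, w2
22. r, w2
Accessibility: w0Rw0, w0Rw1, w0Rw2, w1Rw0, w1Rw1, w1Rw2, w2Rw0, w2Rw1, w2Rw2
Branch closes: r and ¬r both at w2.
Every branch closes (one shown): unsatisfiable in S5.
S4-tableau for the formula:
1. ¬(◇□(q ∧ ¬r) → □(q ∧ ¬r)) ∧ □((¬r ∧ q) → p), w0
2. ¬(◇□(q ∧ ¬r) → □(q ∧ ¬r)), w0
3. □((¬r ∧ q) → p), w0
4. ◇□(q ∧ ¬r), w0
5. ¬□(q ∧ ¬r), w0
6. (¬r ∧ q) → p, w0
7. p, w0
8. □(q ∧ ¬r), w1
9. (¬r ∧ q) → p, w1
10. q ∧ ¬r, w1
11. q, w1
12. ¬r, w1
13. p, w1
14. ¬(q ∧ ¬r), w2
15. (¬r ∧ q) → p, w2
16. r, w2
17. p, w2
Accessibility: w0Rw0, w0Rw1, w0Rw2, w1Rw1, w2Rw2
Complete open branch: satisfiable in S4, hence also in K, T (this S4-model is also a K-model and a T-model).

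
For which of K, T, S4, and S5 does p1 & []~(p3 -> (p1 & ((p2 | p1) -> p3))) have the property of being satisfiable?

K-tableau for the formula:
1. p1 & []~(p3 -> (p1 & ((p2 | p1) -> p3))), u
2. p1, u
3. []~(p3 -> (p1 & ((p2 | p1) -> p3))), u
Complete open branch: satisfiable in K.
T-tableau for the formula:
1. p1 & []~(p3 -> (p1 & ((p2 | p1) -> p3))), u
2. p1, u
3. []~(p3 -> (p1 & ((p2 | p1) -> p3))), u
4. ~(p3 -> (p1 & ((p2 | p1) -> p3))), u
5. p3, u
6. ~(p1 & ((p2 | p1) -> p3)), u
7. ~((p2 | p1) -> p3), u
8. p2 | p1, u
9. ~p3, u
Accessibility: uRu
Branch closes: p3 and ~p3 both at u.
Every branch closes (one shown): unsatisfiable in T, hence also in S4, S5 (every S4/S5-frame is a T-frame).

K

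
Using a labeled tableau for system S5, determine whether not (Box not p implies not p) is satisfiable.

Unsatisfiable (every branch closes)

1. not (Box not p implies not p), 0
2. Box not p, 0
3. p, 0
4. not p, 0
Accessibility: 0R0
Branch closes: p and not p both at 0.
Every branch closes; the branch above is one of them.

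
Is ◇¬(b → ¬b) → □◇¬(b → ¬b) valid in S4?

Invalid (countermodel exists)

Tableau for the negation ¬(◇¬(b → ¬b) → □◇¬(b → ¬b)):
1. ¬(◇¬(b → ¬b) → □◇¬(b → ¬b)), 0
2. ◇¬(b → ¬b), 0
3. ¬□◇¬(b → ¬b), 0
4. ¬(b → ¬b), 1
5. b, 1
6. ¬◇¬(b → ¬b), 2
7. b → ¬b, 2
8. ¬b, 2
Accessibility: 0R0, 0R1, 0R2, 1R1, 2R2
The negation has an open branch (countermodel exists).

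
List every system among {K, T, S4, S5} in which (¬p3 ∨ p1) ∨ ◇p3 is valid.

K-tableau for the negation ¬((¬p3 ∨ p1) ∨ ◇p3):
1. ¬((¬p3 ∨ p1) ∨ ◇p3), w0
2. ¬(¬p3 ∨ p1), w0
3. ¬◇p3, w0
4. p3, w0
5. ¬p1, w0
Complete open branch: countermodel on a K-frame, so not valid in K.
T-tableau for the negation ¬((¬p3 ∨ p1) ∨ ◇p3):
1. ¬((¬p3 ∨ p1) ∨ ◇p3), w0
2. ¬(¬p3 ∨ p1), w0
3. ¬◇p3, w0
4. p3, w0
5. ¬p1, w0
6. ¬p3, w0
Accessibility: w0Rw0
Branch closes: p3 and ¬p3 both at w0.
Every branch closes (one shown): valid in T, hence also in S4, S5 (every theorem of T is a theorem of S4 and S5).

T, S4, S5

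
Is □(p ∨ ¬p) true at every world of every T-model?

Valid

Tableau for the negation ¬□(p ∨ ¬p):
1. ¬□(p ∨ ¬p), 0
2. ¬(p ∨ ¬p), 1   [¬□-rule on 1: fresh world 1, 0R1]
3. ¬p, 1   [¬∨-rule on 2]
4. p, 1   [¬∨-rule on 2]
Accessibility: 0R0, 0R1, 1R1
Branch closes: p and ¬p both at 1.
All branches of the negation close; one closing branch shown above.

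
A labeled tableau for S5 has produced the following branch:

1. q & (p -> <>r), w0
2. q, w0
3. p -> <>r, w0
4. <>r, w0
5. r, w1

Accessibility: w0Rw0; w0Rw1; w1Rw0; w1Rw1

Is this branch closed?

No atom appears with both signs at the same world.

Not closed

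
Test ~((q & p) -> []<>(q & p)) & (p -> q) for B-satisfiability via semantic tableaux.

1. ~((q & p) -> []<>(q & p)) & (p -> q), u
2. ~((q & p) -> []<>(q & p)), u
3. p -> q, u
4. q & p, u
5. ~[]<>(q & p), u
6. q, u
7. p, u
8. ~<>(q & p), v
9. ~(q & p), u
10. ~(q & p), v
11. ~p, u
Accessibility: uRu, uRv, vRu, vRv
Branch closes: p and ~p both at u.
Every branch closes; the branch above is one of them.

No, unsatisfiable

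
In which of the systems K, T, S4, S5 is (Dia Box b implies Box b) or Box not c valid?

S5

S5-tableau for the negation not ((Dia Box b implies Box b) or Box not c):
1. not ((Dia Box b implies Box b) or Box not c), 0
2. not (Dia Box b implies Box b), 0
3. not Box not c, 0
4. Dia Box b, 0
5. not Box b, 0
6. c, 1
7. Box b, 2
8. b, 0
9. b, 1
10. b, 2
11. not b, 3
12. b, 3
Accessibility: 0R0, 0R1, 0R2, 0R3, 1R0, 1R1, 1R2, 1R3, 2R0, 2R1, 2R2, 2R3, 3R0, 3R1, 3R2, 3R3
Branch closes: b and not b both at 3.
Every branch closes (one shown): valid in S5.
S4-tableau for the negation not ((Dia Box b implies Box b) or Box not c):
1. not ((Dia Box b implies Box b) or Box not c), 0
2. not (Dia Box b implies Box b), 0
3. not Box not c, 0
4. Dia Box b, 0
5. not Box b, 0
6. c, 1
7. Box b, 2
8. b, 2
9. not b, 3
Accessibility: 0R0, 0R1, 0R2, 0R3, 1R1, 2R2, 3R3
Complete open branch: countermodel on an S4-frame, so not valid in S4, nor in K, T (the same frame is also a K-frame and a T-frame).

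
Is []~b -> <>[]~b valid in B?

Valid

Tableau for the negation ~([]~b -> <>[]~b):
1. ~([]~b -> <>[]~b), w0
2. []~b, w0
3. ~<>[]~b, w0
4. ~b, w0
5. ~[]~b, w0
6. b, w1
7. ~b, w1
Accessibility: w0Rw0, w0Rw1, w1Rw0, w1Rw1
Branch closes: b and ~b both at w1.
Every branch of the negation's tableau closes; the branch above is one of them.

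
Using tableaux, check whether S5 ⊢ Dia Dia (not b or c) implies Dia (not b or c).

Valid

Tableau for the negation not (Dia Dia (not b or c) implies Dia (not b or c)):
1. not (Dia Dia (not b or c) implies Dia (not b or c)), 0
2. Dia Dia (not b or c), 0
3. not Dia (not b or c), 0
4. not (not b or c), 0
5. b, 0
6. not c, 0
7. Dia (not b or c), 1
8. not (not b or c), 1
9. b, 1
10. not c, 1
11. not b or c, 2
12. not (not b or c), 2
13. b, 2
14. not c, 2
15. c, 2
Accessibility: 0R0, 0R1, 0R2, 1R0, 1R1, 1R2, 2R0, 2R1, 2R2
Branch closes: c and not c both at 2.
All branches of the negation close; one closing branch shown above.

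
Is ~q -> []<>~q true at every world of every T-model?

Tableau for the negation ~(~q -> []<>~q):
1. ~(~q -> []<>~q), 0
2. ~q, 0
3. ~[]<>~q, 0
4. ~<>~q, 1
5. q, 1
Accessibility: 0R0, 0R1, 1R1
The negation has an open branch (countermodel exists).

Not valid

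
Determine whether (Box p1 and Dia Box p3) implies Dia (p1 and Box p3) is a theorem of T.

Yes, valid

Tableau for the negation not ((Box p1 and Dia Box p3) implies Dia (p1 and Box p3)):
1. not ((Box p1 and Dia Box p3) implies Dia (p1 and Box p3)), w0
2. Box p1 and Dia Box p3, w0
3. not Dia (p1 and Box p3), w0
4. Box p1, w0
5. Dia Box p3, w0
6. not (p1 and Box p3), w0
7. p1, w0
8. not Box p3, w0
9. Box p3, w1
10. not (p1 and Box p3), w1
11. p1, w1
12. p3, w1
13. not Box p3, w1
14. not p3, w2
15. not (p1 and Box p3), w2
16. p1, w2
17. not Box p3, w2
18. not p3, w3
19. p3, w3
Accessibility: w0Rw0, w0Rw1, w0Rw2, w1Rw1, w1Rw3, w2Rw2, w3Rw3
Branch closes: p3 and not p3 both at w3.
Every branch of the negation's tableau closes; the branch above is one of them.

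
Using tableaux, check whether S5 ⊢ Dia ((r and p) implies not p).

Tableau for the negation not Dia ((r and p) implies not p):
1. not Dia ((r and p) implies not p), w0
2. not ((r and p) implies not p), w0
3. r and p, w0
4. p, w0
5. r, w0
Accessibility: w0Rw0
The negation has an open branch (countermodel exists).

No, not valid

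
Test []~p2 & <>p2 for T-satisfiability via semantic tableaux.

1. []~p2 & <>p2, 0
2. []~p2, 0
3. <>p2, 0
4. ~p2, 0
5. p2, 1
6. ~p2, 1
Accessibility: 0R0, 0R1, 1R1
Branch closes: p2 and ~p2 both at 1.
(One branch shown.) All branches close.

Unsatisfiable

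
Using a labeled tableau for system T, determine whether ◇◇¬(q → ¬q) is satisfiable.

Yes, satisfiable

1. ◇◇¬(q → ¬q), 0
2. ◇¬(q → ¬q), 1   [◇-rule on 1: fresh world 1, 0R1]
3. ¬(q → ¬q), 2   [◇-rule on 2: fresh world 2, 1R2]
4. q, 2   [¬→-rule on 3]
Accessibility: 0R0, 0R1, 1R1, 1R2, 2R2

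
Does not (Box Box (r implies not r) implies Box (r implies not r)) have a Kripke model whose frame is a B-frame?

1. not (Box Box (r implies not r) implies Box (r implies not r)), w0
2. Box Box (r implies not r), w0   [neg-implies-rule on 1]
3. not Box (r implies not r), w0   [neg-implies-rule on 1]
4. Box (r implies not r), w0   [Box-rule on 2 via w0Rw0]
5. r implies not r, w0   [Box-rule on 4 via w0Rw0]
6. not r, w0   [implies-rule on 5 (branches; this branch)]
7. not (r implies not r), w1   [neg-Box-rule on 3: fresh world w1, w0Rw1]
8. r, w1   [neg-implies-rule on 7]
9. Box (r implies not r), w1   [Box-rule on 2 via w0Rw1]
10. r implies not r, w1   [Box-rule on 4 via w0Rw1]
11. not r, w1   [implies-rule on 10 (branches; this branch)]
Accessibility: w0Rw0, w0Rw1, w1Rw0, w1Rw1
Branch closes: r and not r both at w1.
Every branch closes; the branch above is one of them.

No, unsatisfiable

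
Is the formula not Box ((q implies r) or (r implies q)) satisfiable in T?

1. not Box ((q implies r) or (r implies q)), u
2. not ((q implies r) or (r implies q)), v   [neg-Box-rule on 1: fresh world v, uRv]
3. not (q implies r), v   [neg-or-rule on 2]
4. not (r implies q), v   [neg-or-rule on 2]
5. q, v   [neg-implies-rule on 3]
6. not r, v   [neg-implies-rule on 3]
7. r, v   [neg-implies-rule on 4]
8. not q, v   [neg-implies-rule on 4]
Accessibility: uRu, uRv, vRv
Branch closes: r and not r both at v.
Every branch closes; the branch above is one of them.

No, unsatisfiable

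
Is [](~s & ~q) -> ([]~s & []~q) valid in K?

Tableau for the negation ~([](~s & ~q) -> ([]~s & []~q)):
1. ~([](~s & ~q) -> ([]~s & []~q)), 0
2. [](~s & ~q), 0   [~->-rule on 1]
3. ~([]~s & []~q), 0   [~->-rule on 1]
4. ~[]~q, 0   [~&-rule on 3 (branches; this branch)]
5. q, 1   [~[]-rule on 4: fresh world 1, 0R1]
6. ~s & ~q, 1   [[]-rule on 2 via 0R1]
7. ~s, 1   [&-rule on 6]
8. ~q, 1   [&-rule on 6]
Accessibility: 0R1
Branch closes: q and ~q both at 1.
All branches of the negation close; one closing branch shown above.

Yes, valid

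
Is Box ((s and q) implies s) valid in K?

Valid in K

Tableau for the negation not Box ((s and q) implies s):
1. not Box ((s and q) implies s), 0
2. not ((s and q) implies s), 1
3. s and q, 1
4. not s, 1
5. s, 1
6. q, 1
Accessibility: 0R1
Branch closes: s and not s both at 1.
All branches of the negation close; one closing branch shown above.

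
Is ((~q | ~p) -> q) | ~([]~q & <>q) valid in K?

Valid in K

Tableau for the negation ~(((~q | ~p) -> q) | ~([]~q & <>q)):
1. ~(((~q | ~p) -> q) | ~([]~q & <>q)), 0
2. ~((~q | ~p) -> q), 0
3. []~q & <>q, 0
4. ~q | ~p, 0
5. ~q, 0
6. []~q, 0
7. <>q, 0
8. ~p, 0
9. q, 1
10. ~q, 1
Accessibility: 0R1
Branch closes: q and ~q both at 1.
All branches of the negation close; one closing branch shown above.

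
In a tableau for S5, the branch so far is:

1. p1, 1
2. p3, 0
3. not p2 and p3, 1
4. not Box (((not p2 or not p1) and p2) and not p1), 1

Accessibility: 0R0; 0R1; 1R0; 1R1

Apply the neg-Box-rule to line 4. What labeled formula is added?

a fresh world 2 with 1R2, and not (((not p2 or not p1) and p2) and not p1) at 2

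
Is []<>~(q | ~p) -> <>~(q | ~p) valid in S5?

Yes, valid

Tableau for the negation ~([]<>~(q | ~p) -> <>~(q | ~p)):
1. ~([]<>~(q | ~p) -> <>~(q | ~p)), 0
2. []<>~(q | ~p), 0
3. ~<>~(q | ~p), 0
4. <>~(q | ~p), 0
5. q | ~p, 0
6. ~p, 0
7. ~(q | ~p), 1
8. ~q, 1
9. p, 1
10. <>~(q | ~p), 1
11. q | ~p, 1
12. ~p, 1
Accessibility: 0R0, 0R1, 1R0, 1R1
Branch closes: p and ~p both at 1.
Every branch of the negation's tableau closes; the branch above is one of them.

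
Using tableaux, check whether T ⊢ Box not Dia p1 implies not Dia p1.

Tableau for the negation not (Box not Dia p1 implies not Dia p1):
1. not (Box not Dia p1 implies not Dia p1), u
2. Box not Dia p1, u   [neg-implies-rule on 1]
3. Dia p1, u   [neg-implies-rule on 1]
4. not Dia p1, u   [Box-rule on 2 via uRu]
5. not p1, u   [neg-Dia-rule on 4 via uRu]
6. p1, v   [Dia-rule on 3: fresh world v, uRv]
7. not Dia p1, v   [Box-rule on 2 via uRv]
8. not p1, v   [neg-Dia-rule on 4 via uRv]
Accessibility: uRu, uRv, vRv
Branch closes: p1 and not p1 both at v.
All branches of the negation close; one closing branch shown above.

Valid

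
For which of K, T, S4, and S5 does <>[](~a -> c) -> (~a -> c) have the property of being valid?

S5

S5-tableau for the negation ~(<>[](~a -> c) -> (~a -> c)):
1. ~(<>[](~a -> c) -> (~a -> c)), u
2. <>[](~a -> c), u
3. ~(~a -> c), u
4. ~a, u
5. ~c, u
6. [](~a -> c), v
7. ~a -> c, u
8. ~a -> c, v
9. c, u
Accessibility: uRu, uRv, vRu, vRv
Branch closes: c and ~c both at u.
Every branch closes (one shown): valid in S5.
S4-tableau for the negation ~(<>[](~a -> c) -> (~a -> c)):
1. ~(<>[](~a -> c) -> (~a -> c)), u
2. <>[](~a -> c), u
3. ~(~a -> c), u
4. ~a, u
5. ~c, u
6. [](~a -> c), v
7. ~a -> c, v
8. c, v
Accessibility: uRu, uRv, vRv
Complete open branch: countermodel on an S4-frame, so not valid in S4, nor in K, T (the same frame is also a K-frame and a T-frame).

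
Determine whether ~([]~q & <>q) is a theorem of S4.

Valid in S4

Tableau for the negation []~q & <>q:
1. []~q & <>q, w0
2. []~q, w0
3. <>q, w0
4. ~q, w0
5. q, w1
6. ~q, w1
Accessibility: w0Rw0, w0Rw1, w1Rw1
Branch closes: q and ~q both at w1.
Every branch of the negation's tableau closes; the branch above is one of them.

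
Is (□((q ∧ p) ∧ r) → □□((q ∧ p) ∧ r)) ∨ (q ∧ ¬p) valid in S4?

Valid

Tableau for the negation ¬((□((q ∧ p) ∧ r) → □□((q ∧ p) ∧ r)) ∨ (q ∧ ¬p)):
1. ¬((□((q ∧ p) ∧ r) → □□((q ∧ p) ∧ r)) ∨ (q ∧ ¬p)), 0
2. ¬(□((q ∧ p) ∧ r) → □□((q ∧ p) ∧ r)), 0
3. ¬(q ∧ ¬p), 0
4. □((q ∧ p) ∧ r), 0
5. ¬□□((q ∧ p) ∧ r), 0
6. (q ∧ p) ∧ r, 0
7. q ∧ p, 0
8. r, 0
9. q, 0
10. p, 0
11. ¬□((q ∧ p) ∧ r), 1
12. (q ∧ p) ∧ r, 1
13. q ∧ p, 1
14. r, 1
15. q, 1
16. p, 1
17. ¬((q ∧ p) ∧ r), 2
18. (q ∧ p) ∧ r, 2
19. q ∧ p, 2
20. r, 2
21. q, 2
22. p, 2
23. ¬(q ∧ p), 2
24. ¬p, 2
Accessibility: 0R0, 0R1, 0R2, 1R1, 1R2, 2R2
Branch closes: p and ¬p both at 2.
All branches of the negation close; one closing branch shown above.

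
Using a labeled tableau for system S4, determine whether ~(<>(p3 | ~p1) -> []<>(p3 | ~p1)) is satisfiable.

Satisfiable

1. ~(<>(p3 | ~p1) -> []<>(p3 | ~p1)), 0
2. <>(p3 | ~p1), 0
3. ~[]<>(p3 | ~p1), 0
4. p3 | ~p1, 1
5. ~p1, 1
6. ~<>(p3 | ~p1), 2
7. ~(p3 | ~p1), 2
8. ~p3, 2
9. p1, 2
Accessibility: 0R0, 0R1, 0R2, 1R1, 2R2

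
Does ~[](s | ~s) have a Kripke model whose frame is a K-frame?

1. ~[](s | ~s), 0
2. ~(s | ~s), 1
3. ~s, 1
4. s, 1
Accessibility: 0R1
Branch closes: s and ~s both at 1.
Every branch closes; the branch above is one of them.

No, unsatisfiable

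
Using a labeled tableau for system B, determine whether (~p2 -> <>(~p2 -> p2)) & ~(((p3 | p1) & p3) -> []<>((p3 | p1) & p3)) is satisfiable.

Unsatisfiable (every branch closes)

1. (~p2 -> <>(~p2 -> p2)) & ~(((p3 | p1) & p3) -> []<>((p3 | p1) & p3)), u
2. ~p2 -> <>(~p2 -> p2), u
3. ~(((p3 | p1) & p3) -> []<>((p3 | p1) & p3)), u
4. (p3 | p1) & p3, u
5. ~[]<>((p3 | p1) & p3), u
6. p3 | p1, u
7. p3, u
8. <>(~p2 -> p2), u
9. p1, u
10. ~<>((p3 | p1) & p3), v
11. ~((p3 | p1) & p3), u
12. ~((p3 | p1) & p3), v
13. ~(p3 | p1), u
14. ~p3, u
15. ~p1, u
Accessibility: uRu, uRv, vRu, vRv
Branch closes: p3 and ~p3 both at u.
All branches of the tableau close; one closing branch shown above.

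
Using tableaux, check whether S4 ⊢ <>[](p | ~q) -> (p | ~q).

Not valid

Tableau for the negation ~(<>[](p | ~q) -> (p | ~q)):
1. ~(<>[](p | ~q) -> (p | ~q)), w0
2. <>[](p | ~q), w0   [~->-rule on 1]
3. ~(p | ~q), w0   [~->-rule on 1]
4. ~p, w0   [~|-rule on 3]
5. q, w0   [~|-rule on 3]
6. [](p | ~q), w1   [<>-rule on 2: fresh world w1, w0Rw1]
7. p | ~q, w1   [[]-rule on 6 via w1Rw1]
8. ~q, w1   [|-rule on 7 (branches; this branch)]
Accessibility: w0Rw0, w0Rw1, w1Rw1
The negation has an open branch (countermodel exists).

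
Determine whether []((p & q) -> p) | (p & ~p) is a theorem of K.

Yes, valid

Tableau for the negation ~([]((p & q) -> p) | (p & ~p)):
1. ~([]((p & q) -> p) | (p & ~p)), w0
2. ~[]((p & q) -> p), w0   [~|-rule on 1]
3. ~(p & ~p), w0   [~|-rule on 1]
4. p, w0   [~&-rule on 3 (branches; this branch)]
5. ~((p & q) -> p), w1   [~[]-rule on 2: fresh world w1, w0Rw1]
6. p & q, w1   [~->-rule on 5]
7. ~p, w1   [~->-rule on 5]
8. p, w1   [&-rule on 6]
9. q, w1   [&-rule on 6]
Accessibility: w0Rw1
Branch closes: p and ~p both at w1.
Every branch of the negation's tableau closes; the branch above is one of them.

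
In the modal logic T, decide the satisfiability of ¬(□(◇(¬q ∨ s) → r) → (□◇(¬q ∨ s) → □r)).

No, unsatisfiable

1. ¬(□(◇(¬q ∨ s) → r) → (□◇(¬q ∨ s) → □r)), 0
2. □(◇(¬q ∨ s) → r), 0
3. ¬(□◇(¬q ∨ s) → □r), 0
4. □◇(¬q ∨ s), 0
5. ¬□r, 0
6. ◇(¬q ∨ s) → r, 0
7. ◇(¬q ∨ s), 0
8. r, 0
9. ¬r, 1
10. ◇(¬q ∨ s) → r, 1
11. ◇(¬q ∨ s), 1
12. ¬◇(¬q ∨ s), 1
13. ¬(¬q ∨ s), 1
14. q, 1
15. ¬s, 1
16. ¬q ∨ s, 2
17. ◇(¬q ∨ s) → r, 2
18. ◇(¬q ∨ s), 2
19. s, 2
20. r, 2
21. ¬q ∨ s, 3
22. ¬(¬q ∨ s), 3
23. q, 3
24. ¬s, 3
25. s, 3
Accessibility: 0R0, 0R1, 0R2, 1R1, 1R3, 2R2, 3R3
Branch closes: s and ¬s both at 3.
All branches of the tableau close; one closing branch shown above.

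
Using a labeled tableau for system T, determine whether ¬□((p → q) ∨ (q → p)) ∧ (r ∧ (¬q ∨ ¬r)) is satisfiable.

No, unsatisfiable

1. ¬□((p → q) ∨ (q → p)) ∧ (r ∧ (¬q ∨ ¬r)), 0
2. ¬□((p → q) ∨ (q → p)), 0
3. r ∧ (¬q ∨ ¬r), 0
4. r, 0
5. ¬q ∨ ¬r, 0
6. ¬q, 0
7. ¬((p → q) ∨ (q → p)), 1
8. ¬(p → q), 1
9. ¬(q → p), 1
10. p, 1
11. ¬q, 1
12. q, 1
13. ¬p, 1
Accessibility: 0R0, 0R1, 1R1
Branch closes: q and ¬q both at 1.
All branches of the tableau close; one closing branch shown above.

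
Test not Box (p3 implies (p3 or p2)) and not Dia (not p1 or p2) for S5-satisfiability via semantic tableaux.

1. not Box (p3 implies (p3 or p2)) and not Dia (not p1 or p2), w0
2. not Box (p3 implies (p3 or p2)), w0   [and-rule on 1]
3. not Dia (not p1 or p2), w0   [and-rule on 1]
4. not (not p1 or p2), w0   [neg-Dia-rule on 3 via w0Rw0]
5. p1, w0   [neg-or-rule on 4]
6. not p2, w0   [neg-or-rule on 4]
7. not (p3 implies (p3 or p2)), w1   [neg-Box-rule on 2: fresh world w1, w0Rw1]
8. p3, w1   [neg-implies-rule on 7]
9. not (p3 or p2), w1   [neg-implies-rule on 7]
10. not p3, w1   [neg-or-rule on 9]
11. not p2, w1   [neg-or-rule on 9]
Accessibility: w0Rw0, w0Rw1, w1Rw0, w1Rw1
Branch closes: p3 and not p3 both at w1.
(One branch shown.) All branches close.

No, unsatisfiable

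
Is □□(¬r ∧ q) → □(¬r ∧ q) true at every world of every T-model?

Yes, valid

Tableau for the negation ¬(□□(¬r ∧ q) → □(¬r ∧ q)):
1. ¬(□□(¬r ∧ q) → □(¬r ∧ q)), 0
2. □□(¬r ∧ q), 0
3. ¬□(¬r ∧ q), 0
4. □(¬r ∧ q), 0
5. ¬r ∧ q, 0
6. ¬r, 0
7. q, 0
8. ¬(¬r ∧ q), 1
9. □(¬r ∧ q), 1
10. ¬r ∧ q, 1
11. ¬r, 1
12. q, 1
13. ¬q, 1
Accessibility: 0R0, 0R1, 1R1
Branch closes: q and ¬q both at 1.
Every branch of the negation's tableau closes; the branch above is one of them.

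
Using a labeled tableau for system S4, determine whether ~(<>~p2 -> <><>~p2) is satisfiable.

1. ~(<>~p2 -> <><>~p2), 0
2. <>~p2, 0
3. ~<><>~p2, 0
4. ~<>~p2, 0
5. p2, 0
6. ~p2, 1
7. ~<>~p2, 1
8. p2, 1
Accessibility: 0R0, 0R1, 1R1
Branch closes: p2 and ~p2 both at 1.
(One branch shown.) All branches close.

No, unsatisfiable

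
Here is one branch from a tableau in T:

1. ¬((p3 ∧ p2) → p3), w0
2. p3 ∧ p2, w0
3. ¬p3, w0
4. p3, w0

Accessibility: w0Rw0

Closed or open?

Both p3 and ¬p3 appear at w0.

Closed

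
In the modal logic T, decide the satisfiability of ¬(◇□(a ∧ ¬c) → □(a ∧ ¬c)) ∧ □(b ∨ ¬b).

1. ¬(◇□(a ∧ ¬c) → □(a ∧ ¬c)) ∧ □(b ∨ ¬b), 0
2. ¬(◇□(a ∧ ¬c) → □(a ∧ ¬c)), 0
3. □(b ∨ ¬b), 0
4. ◇□(a ∧ ¬c), 0
5. ¬□(a ∧ ¬c), 0
6. b ∨ ¬b, 0
7. ¬b, 0
8. □(a ∧ ¬c), 1
9. b ∨ ¬b, 1
10. a ∧ ¬c, 1
11. a, 1
12. ¬c, 1
13. ¬b, 1
14. ¬(a ∧ ¬c), 2
15. b ∨ ¬b, 2
16. c, 2
17. ¬b, 2
Accessibility: 0R0, 0R1, 0R2, 1R1, 2R2

Yes, satisfiable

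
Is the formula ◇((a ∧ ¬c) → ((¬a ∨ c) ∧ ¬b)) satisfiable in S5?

1. ◇((a ∧ ¬c) → ((¬a ∨ c) ∧ ¬b)), 0
2. (a ∧ ¬c) → ((¬a ∨ c) ∧ ¬b), 1   [◇-rule on 1: fresh world 1, 0R1]
3. (¬a ∨ c) ∧ ¬b, 1   [→-rule on 2 (branches; this branch)]
4. ¬a ∨ c, 1   [∧-rule on 3]
5. ¬b, 1   [∧-rule on 3]
6. c, 1   [∨-rule on 4 (branches; this branch)]
Accessibility: 0R0, 0R1, 1R0, 1R1

Yes, satisfiable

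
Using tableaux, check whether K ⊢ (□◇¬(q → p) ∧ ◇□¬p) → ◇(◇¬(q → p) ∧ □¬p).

Tableau for the negation ¬((□◇¬(q → p) ∧ ◇□¬p) → ◇(◇¬(q → p) ∧ □¬p)):
1. ¬((□◇¬(q → p) ∧ ◇□¬p) → ◇(◇¬(q → p) ∧ □¬p)), 0
2. □◇¬(q → p) ∧ ◇□¬p, 0
3. ¬◇(◇¬(q → p) ∧ □¬p), 0
4. □◇¬(q → p), 0
5. ◇□¬p, 0
6. □¬p, 1
7. ¬(◇¬(q → p) ∧ □¬p), 1
8. ◇¬(q → p), 1
9. ¬□¬p, 1
10. ¬(q → p), 2
11. q, 2
12. ¬p, 2
13. p, 3
14. ¬p, 3
Accessibility: 0R1, 1R2, 1R3
Branch closes: p and ¬p both at 3.
Every branch of the negation's tableau closes; the branch above is one of them.

Valid in K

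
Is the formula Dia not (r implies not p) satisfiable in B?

1. Dia not (r implies not p), w0
2. not (r implies not p), w1
3. r, w1
4. p, w1
Accessibility: w0Rw0, w0Rw1, w1Rw0, w1Rw1

Satisfiable (open branch found)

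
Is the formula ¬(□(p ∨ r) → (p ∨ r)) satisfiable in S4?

Unsatisfiable (every branch closes)

1. ¬(□(p ∨ r) → (p ∨ r)), u
2. □(p ∨ r), u   [¬→-rule on 1]
3. ¬(p ∨ r), u   [¬→-rule on 1]
4. ¬p, u   [¬∨-rule on 3]
5. ¬r, u   [¬∨-rule on 3]
6. p ∨ r, u   [□-rule on 2 via uRu]
7. r, u   [∨-rule on 6 (branches; this branch)]
Accessibility: uRu
Branch closes: r and ¬r both at u.
All branches of the tableau close; one closing branch shown above.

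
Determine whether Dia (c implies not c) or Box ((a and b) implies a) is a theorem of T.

Valid in T

Tableau for the negation not (Dia (c implies not c) or Box ((a and b) implies a)):
1. not (Dia (c implies not c) or Box ((a and b) implies a)), w0
2. not Dia (c implies not c), w0   [neg-or-rule on 1]
3. not Box ((a and b) implies a), w0   [neg-or-rule on 1]
4. not (c implies not c), w0   [neg-Dia-rule on 2 via w0Rw0]
5. c, w0   [neg-implies-rule on 4]
6. not ((a and b) implies a), w1   [neg-Box-rule on 3: fresh world w1, w0Rw1]
7. a and b, w1   [neg-implies-rule on 6]
8. not a, w1   [neg-implies-rule on 6]
9. a, w1   [and-rule on 7]
10. b, w1   [and-rule on 7]
Accessibility: w0Rw0, w0Rw1, w1Rw1
Branch closes: a and not a both at w1.
All branches of the negation close; one closing branch shown above.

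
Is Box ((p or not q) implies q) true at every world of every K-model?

No, not valid

Tableau for the negation not Box ((p or not q) implies q):
1. not Box ((p or not q) implies q), u
2. not ((p or not q) implies q), v
3. p or not q, v
4. not q, v
Accessibility: uRv
The negation has an open branch (countermodel exists).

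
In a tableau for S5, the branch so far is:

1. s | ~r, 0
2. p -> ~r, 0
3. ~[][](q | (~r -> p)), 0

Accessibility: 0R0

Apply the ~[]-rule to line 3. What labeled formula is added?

a fresh world 1 with 0R1, and ~[](q | (~r -> p)) at 1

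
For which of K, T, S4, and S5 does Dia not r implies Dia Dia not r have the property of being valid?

K-tableau for the negation not (Dia not r implies Dia Dia not r):
1. not (Dia not r implies Dia Dia not r), 0
2. Dia not r, 0
3. not Dia Dia not r, 0
4. not r, 1
5. not Dia not r, 1
Accessibility: 0R1
Complete open branch: countermodel on a K-frame, so not valid in K.
T-tableau for the negation not (Dia not r implies Dia Dia not r):
1. not (Dia not r implies Dia Dia not r), 0
2. Dia not r, 0
3. not Dia Dia not r, 0
4. not Dia not r, 0
5. r, 0
6. not r, 1
7. not Dia not r, 1
8. r, 1
Accessibility: 0R0, 0R1, 1R1
Branch closes: r and not r both at 1.
Every branch closes (one shown): valid in T, hence also in S4, S5 (every theorem of T is a theorem of S4 and S5).

T, S4, S5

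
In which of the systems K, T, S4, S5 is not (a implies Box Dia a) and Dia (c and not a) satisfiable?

S5-tableau for the formula:
1. not (a implies Box Dia a) and Dia (c and not a), w0
2. not (a implies Box Dia a), w0
3. Dia (c and not a), w0
4. a, w0
5. not Box Dia a, w0
6. c and not a, w1
7. c, w1
8. not a, w1
9. not Dia a, w2
10. not a, w0
Accessibility: w0Rw0, w0Rw1, w0Rw2, w1Rw0, w1Rw1, w1Rw2, w2Rw0, w2Rw1, w2Rw2
Branch closes: a and not a both at w0.
Every branch closes (one shown): unsatisfiable in S5.
S4-tableau for the formula:
1. not (a implies Box Dia a) and Dia (c and not a), w0
2. not (a implies Box Dia a), w0
3. Dia (c and not a), w0
4. a, w0
5. not Box Dia a, w0
6. c and not a, w1
7. c, w1
8. not a, w1
9. not Dia a, w2
10. not a, w2
Accessibility: w0Rw0, w0Rw1, w0Rw2, w1Rw1, w2Rw2
Complete open branch: satisfiable in S4, hence also in K, T (this S4-model is also a K-model and a T-model).

K, T, S4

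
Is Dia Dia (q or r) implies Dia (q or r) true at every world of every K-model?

Not valid

Tableau for the negation not (Dia Dia (q or r) implies Dia (q or r)):
1. not (Dia Dia (q or r) implies Dia (q or r)), w0
2. Dia Dia (q or r), w0   [neg-implies-rule on 1]
3. not Dia (q or r), w0   [neg-implies-rule on 1]
4. Dia (q or r), w1   [Dia-rule on 2: fresh world w1, w0Rw1]
5. not (q or r), w1   [neg-Dia-rule on 3 via w0Rw1]
6. not q, w1   [neg-or-rule on 5]
7. not r, w1   [neg-or-rule on 5]
8. q or r, w2   [Dia-rule on 4: fresh world w2, w1Rw2]
9. r, w2   [or-rule on 8 (branches; this branch)]
Accessibility: w0Rw1, w1Rw2
The negation has an open branch (countermodel exists).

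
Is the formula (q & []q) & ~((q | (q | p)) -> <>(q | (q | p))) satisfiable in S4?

1. (q & []q) & ~((q | (q | p)) -> <>(q | (q | p))), u
2. q & []q, u
3. ~((q | (q | p)) -> <>(q | (q | p))), u
4. q, u
5. []q, u
6. q | (q | p), u
7. ~<>(q | (q | p)), u
8. ~(q | (q | p)), u
9. ~q, u
10. ~(q | p), u
Accessibility: uRu
Branch closes: q and ~q both at u.
All branches of the tableau close; one closing branch shown above.

No, unsatisfiable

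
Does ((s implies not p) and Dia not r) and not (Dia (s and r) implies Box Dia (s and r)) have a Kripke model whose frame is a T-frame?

Yes, satisfiable

1. ((s implies not p) and Dia not r) and not (Dia (s and r) implies Box Dia (s and r)), u
2. (s implies not p) and Dia not r, u   [and-rule on 1]
3. not (Dia (s and r) implies Box Dia (s and r)), u   [and-rule on 1]
4. s implies not p, u   [and-rule on 2]
5. Dia not r, u   [and-rule on 2]
6. Dia (s and r), u   [neg-implies-rule on 3]
7. not Box Dia (s and r), u   [neg-implies-rule on 3]
8. not p, u   [implies-rule on 4 (branches; this branch)]
9. not r, v   [Dia-rule on 5: fresh world v, uRv]
10. s and r, w   [Dia-rule on 6: fresh world w, uRw]
11. s, w   [and-rule on 10]
12. r, w   [and-rule on 10]
13. not Dia (s and r), x   [neg-Box-rule on 7: fresh world x, uRx]
14. not (s and r), x   [neg-Dia-rule on 13 via xRx]
15. not r, x   [neg-and-rule on 14 (branches; this branch)]
Accessibility: uRu, uRv, uRw, uRx, vRv, wRw, xRx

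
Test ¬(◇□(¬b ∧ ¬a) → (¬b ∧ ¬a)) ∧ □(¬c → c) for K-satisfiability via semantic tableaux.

Satisfiable (open branch found)

1. ¬(◇□(¬b ∧ ¬a) → (¬b ∧ ¬a)) ∧ □(¬c → c), 0
2. ¬(◇□(¬b ∧ ¬a) → (¬b ∧ ¬a)), 0
3. □(¬c → c), 0
4. ◇□(¬b ∧ ¬a), 0
5. ¬(¬b ∧ ¬a), 0
6. a, 0
7. □(¬b ∧ ¬a), 1
8. ¬c → c, 1
9. c, 1
Accessibility: 0R1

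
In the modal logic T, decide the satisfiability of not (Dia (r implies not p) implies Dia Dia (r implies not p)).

Unsatisfiable (every branch closes)

1. not (Dia (r implies not p) implies Dia Dia (r implies not p)), w0
2. Dia (r implies not p), w0
3. not Dia Dia (r implies not p), w0
4. not Dia (r implies not p), w0
5. not (r implies not p), w0
6. r, w0
7. p, w0
8. r implies not p, w1
9. not Dia (r implies not p), w1
10. not (r implies not p), w1
11. r, w1
12. p, w1
13. not p, w1
Accessibility: w0Rw0, w0Rw1, w1Rw1
Branch closes: p and not p both at w1.
(One branch shown.) All branches close.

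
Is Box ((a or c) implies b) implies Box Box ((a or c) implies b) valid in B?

Not valid

Tableau for the negation not (Box ((a or c) implies b) implies Box Box ((a or c) implies b)):
1. not (Box ((a or c) implies b) implies Box Box ((a or c) implies b)), 0
2. Box ((a or c) implies b), 0
3. not Box Box ((a or c) implies b), 0
4. (a or c) implies b, 0
5. b, 0
6. not Box ((a or c) implies b), 1
7. (a or c) implies b, 1
8. b, 1
9. not ((a or c) implies b), 2
10. a or c, 2
11. not b, 2
12. c, 2
Accessibility: 0R0, 0R1, 1R0, 1R1, 1R2, 2R1, 2R2
The negation has an open branch (countermodel exists).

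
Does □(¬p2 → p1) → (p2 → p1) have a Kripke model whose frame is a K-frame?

Yes, satisfiable

1. □(¬p2 → p1) → (p2 → p1), u
2. p2 → p1, u
3. p1, u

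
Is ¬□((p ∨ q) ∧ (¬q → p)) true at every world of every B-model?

Invalid (countermodel exists)

Tableau for the negation □((p ∨ q) ∧ (¬q → p)):
1. □((p ∨ q) ∧ (¬q → p)), 0
2. (p ∨ q) ∧ (¬q → p), 0
3. p ∨ q, 0
4. ¬q → p, 0
5. q, 0
6. p, 0
Accessibility: 0R0
The negation has an open branch (countermodel exists).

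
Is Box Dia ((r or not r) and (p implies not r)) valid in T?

Tableau for the negation not Box Dia ((r or not r) and (p implies not r)):
1. not Box Dia ((r or not r) and (p implies not r)), w0
2. not Dia ((r or not r) and (p implies not r)), w1
3. not ((r or not r) and (p implies not r)), w1
4. not (p implies not r), w1
5. p, w1
6. r, w1
Accessibility: w0Rw0, w0Rw1, w1Rw1
The negation has an open branch (countermodel exists).

Invalid (countermodel exists)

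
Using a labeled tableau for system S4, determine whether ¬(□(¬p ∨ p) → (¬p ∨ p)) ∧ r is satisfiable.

1. ¬(□(¬p ∨ p) → (¬p ∨ p)) ∧ r, 0
2. ¬(□(¬p ∨ p) → (¬p ∨ p)), 0   [∧-rule on 1]
3. r, 0   [∧-rule on 1]
4. □(¬p ∨ p), 0   [¬→-rule on 2]
5. ¬(¬p ∨ p), 0   [¬→-rule on 2]
6. p, 0   [¬∨-rule on 5]
7. ¬p, 0   [¬∨-rule on 5]
Accessibility: 0R0
Branch closes: p and ¬p both at 0.
All branches of the tableau close; one closing branch shown above.

Unsatisfiable (every branch closes)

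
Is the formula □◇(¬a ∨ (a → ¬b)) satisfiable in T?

1. □◇(¬a ∨ (a → ¬b)), w0
2. ◇(¬a ∨ (a → ¬b)), w0   [□-rule on 1 via w0Rw0]
3. ¬a ∨ (a → ¬b), w1   [◇-rule on 2: fresh world w1, w0Rw1]
4. ◇(¬a ∨ (a → ¬b)), w1   [□-rule on 1 via w0Rw1]
5. a → ¬b, w1   [∨-rule on 3 (branches; this branch)]
6. ¬b, w1   [→-rule on 5 (branches; this branch)]
7. ¬a ∨ (a → ¬b), w2   [◇-rule on 4: fresh world w2, w1Rw2]
8. a → ¬b, w2   [∨-rule on 7 (branches; this branch)]
9. ¬b, w2   [→-rule on 8 (branches; this branch)]
Accessibility: w0Rw0, w0Rw1, w1Rw1, w1Rw2, w2Rw2

Yes, satisfiable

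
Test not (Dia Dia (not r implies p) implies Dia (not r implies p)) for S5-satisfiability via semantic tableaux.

Unsatisfiable (every branch closes)

1. not (Dia Dia (not r implies p) implies Dia (not r implies p)), 0
2. Dia Dia (not r implies p), 0   [neg-implies-rule on 1]
3. not Dia (not r implies p), 0   [neg-implies-rule on 1]
4. not (not r implies p), 0   [neg-Dia-rule on 3 via 0R0]
5. not r, 0   [neg-implies-rule on 4]
6. not p, 0   [neg-implies-rule on 4]
7. Dia (not r implies p), 1   [Dia-rule on 2: fresh world 1, 0R1]
8. not (not r implies p), 1   [neg-Dia-rule on 3 via 0R1]
9. not r, 1   [neg-implies-rule on 8]
10. not p, 1   [neg-implies-rule on 8]
11. not r implies p, 2   [Dia-rule on 7: fresh world 2, 1R2]
12. not (not r implies p), 2   [neg-Dia-rule on 3 via 0R2]
13. not r, 2   [neg-implies-rule on 12]
14. not p, 2   [neg-implies-rule on 12]
15. p, 2   [implies-rule on 11 (branches; this branch)]
Accessibility: 0R0, 0R1, 0R2, 1R0, 1R1, 1R2, 2R0, 2R1, 2R2
Branch closes: p and not p both at 2.
All branches of the tableau close; one closing branch shown above.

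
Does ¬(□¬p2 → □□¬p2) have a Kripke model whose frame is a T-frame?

Satisfiable

1. ¬(□¬p2 → □□¬p2), u
2. □¬p2, u
3. ¬□□¬p2, u
4. ¬p2, u
5. ¬□¬p2, v
6. ¬p2, v
7. p2, w
Accessibility: uRu, uRv, vRv, vRw, wRw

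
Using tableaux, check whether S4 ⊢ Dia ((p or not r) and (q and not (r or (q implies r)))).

No, not valid

Tableau for the negation not Dia ((p or not r) and (q and not (r or (q implies r)))):
1. not Dia ((p or not r) and (q and not (r or (q implies r)))), 0
2. not ((p or not r) and (q and not (r or (q implies r)))), 0
3. not (q and not (r or (q implies r))), 0
4. r or (q implies r), 0
5. q implies r, 0
6. r, 0
Accessibility: 0R0
The negation has an open branch (countermodel exists).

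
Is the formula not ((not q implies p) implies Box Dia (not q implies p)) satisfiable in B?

No, unsatisfiable

1. not ((not q implies p) implies Box Dia (not q implies p)), u
2. not q implies p, u
3. not Box Dia (not q implies p), u
4. p, u
5. not Dia (not q implies p), v
6. not (not q implies p), u
7. not q, u
8. not p, u
Accessibility: uRu, uRv, vRu, vRv
Branch closes: p and not p both at u.
Every branch closes; the branch above is one of them.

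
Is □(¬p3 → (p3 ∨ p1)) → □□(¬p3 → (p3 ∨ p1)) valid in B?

Tableau for the negation ¬(□(¬p3 → (p3 ∨ p1)) → □□(¬p3 → (p3 ∨ p1))):
1. ¬(□(¬p3 → (p3 ∨ p1)) → □□(¬p3 → (p3 ∨ p1))), w0
2. □(¬p3 → (p3 ∨ p1)), w0
3. ¬□□(¬p3 → (p3 ∨ p1)), w0
4. ¬p3 → (p3 ∨ p1), w0
5. p3 ∨ p1, w0
6. p1, w0
7. ¬□(¬p3 → (p3 ∨ p1)), w1
8. ¬p3 → (p3 ∨ p1), w1
9. p3 ∨ p1, w1
10. p1, w1
11. ¬(¬p3 → (p3 ∨ p1)), w2
12. ¬p3, w2
13. ¬(p3 ∨ p1), w2
14. ¬p1, w2
Accessibility: w0Rw0, w0Rw1, w1Rw0, w1Rw1, w1Rw2, w2Rw1, w2Rw2
The negation has an open branch (countermodel exists).

Invalid (countermodel exists)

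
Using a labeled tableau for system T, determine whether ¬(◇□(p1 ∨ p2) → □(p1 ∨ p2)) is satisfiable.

1. ¬(◇□(p1 ∨ p2) → □(p1 ∨ p2)), w0
2. ◇□(p1 ∨ p2), w0   [¬→-rule on 1]
3. ¬□(p1 ∨ p2), w0   [¬→-rule on 1]
4. □(p1 ∨ p2), w1   [◇-rule on 2: fresh world w1, w0Rw1]
5. p1 ∨ p2, w1   [□-rule on 4 via w1Rw1]
6. p2, w1   [∨-rule on 5 (branches; this branch)]
7. ¬(p1 ∨ p2), w2   [¬□-rule on 3: fresh world w2, w0Rw2]
8. ¬p1, w2   [¬∨-rule on 7]
9. ¬p2, w2   [¬∨-rule on 7]
Accessibility: w0Rw0, w0Rw1, w0Rw2, w1Rw1, w2Rw2

Yes, satisfiable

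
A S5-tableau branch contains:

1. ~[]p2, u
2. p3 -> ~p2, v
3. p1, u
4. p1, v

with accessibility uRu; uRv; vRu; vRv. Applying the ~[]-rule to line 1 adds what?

a fresh world w with uRw, and ~p2 at w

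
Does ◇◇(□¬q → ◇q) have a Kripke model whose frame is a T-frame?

Satisfiable

1. ◇◇(□¬q → ◇q), w0
2. ◇(□¬q → ◇q), w1
3. □¬q → ◇q, w2
4. ◇q, w2
5. q, w3
Accessibility: w0Rw0, w0Rw1, w1Rw1, w1Rw2, w2Rw2, w2Rw3, w3Rw3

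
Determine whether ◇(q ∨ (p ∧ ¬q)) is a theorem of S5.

Not valid

Tableau for the negation ¬◇(q ∨ (p ∧ ¬q)):
1. ¬◇(q ∨ (p ∧ ¬q)), u
2. ¬(q ∨ (p ∧ ¬q)), u
3. ¬q, u
4. ¬(p ∧ ¬q), u
5. ¬p, u
Accessibility: uRu
The negation has an open branch (countermodel exists).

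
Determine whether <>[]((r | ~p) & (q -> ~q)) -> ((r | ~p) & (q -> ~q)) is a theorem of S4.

Invalid (countermodel exists)

Tableau for the negation ~(<>[]((r | ~p) & (q -> ~q)) -> ((r | ~p) & (q -> ~q))):
1. ~(<>[]((r | ~p) & (q -> ~q)) -> ((r | ~p) & (q -> ~q))), u
2. <>[]((r | ~p) & (q -> ~q)), u   [~->-rule on 1]
3. ~((r | ~p) & (q -> ~q)), u   [~->-rule on 1]
4. ~(q -> ~q), u   [~&-rule on 3 (branches; this branch)]
5. q, u   [~->-rule on 4]
6. []((r | ~p) & (q -> ~q)), v   [<>-rule on 2: fresh world v, uRv]
7. (r | ~p) & (q -> ~q), v   [[]-rule on 6 via vRv]
8. r | ~p, v   [&-rule on 7]
9. q -> ~q, v   [&-rule on 7]
10. ~p, v   [|-rule on 8 (branches; this branch)]
11. ~q, v   [->-rule on 9 (branches; this branch)]
Accessibility: uRu, uRv, vRv
The negation has an open branch (countermodel exists).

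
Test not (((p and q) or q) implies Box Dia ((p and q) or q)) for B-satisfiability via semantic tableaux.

1. not (((p and q) or q) implies Box Dia ((p and q) or q)), 0
2. (p and q) or q, 0
3. not Box Dia ((p and q) or q), 0
4. p and q, 0
5. p, 0
6. q, 0
7. not Dia ((p and q) or q), 1
8. not ((p and q) or q), 0
9. not (p and q), 0
10. not q, 0
Accessibility: 0R0, 0R1, 1R0, 1R1
Branch closes: q and not q both at 0.
All branches of the tableau close; one closing branch shown above.

Unsatisfiable (every branch closes)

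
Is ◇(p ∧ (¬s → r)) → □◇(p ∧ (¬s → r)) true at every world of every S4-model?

Tableau for the negation ¬(◇(p ∧ (¬s → r)) → □◇(p ∧ (¬s → r))):
1. ¬(◇(p ∧ (¬s → r)) → □◇(p ∧ (¬s → r))), 0
2. ◇(p ∧ (¬s → r)), 0   [¬→-rule on 1]
3. ¬□◇(p ∧ (¬s → r)), 0   [¬→-rule on 1]
4. p ∧ (¬s → r), 1   [◇-rule on 2: fresh world 1, 0R1]
5. p, 1   [∧-rule on 4]
6. ¬s → r, 1   [∧-rule on 4]
7. r, 1   [→-rule on 6 (branches; this branch)]
8. ¬◇(p ∧ (¬s → r)), 2   [¬□-rule on 3: fresh world 2, 0R2]
9. ¬(p ∧ (¬s → r)), 2   [¬◇-rule on 8 via 2R2]
10. ¬(¬s → r), 2   [¬∧-rule on 9 (branches; this branch)]
11. ¬s, 2   [¬→-rule on 10]
12. ¬r, 2   [¬→-rule on 10]
Accessibility: 0R0, 0R1, 0R2, 1R1, 2R2
The negation has an open branch (countermodel exists).

Invalid (countermodel exists)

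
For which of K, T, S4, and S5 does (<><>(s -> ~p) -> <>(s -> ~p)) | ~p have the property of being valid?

S4, S5

T-tableau for the negation ~((<><>(s -> ~p) -> <>(s -> ~p)) | ~p):
1. ~((<><>(s -> ~p) -> <>(s -> ~p)) | ~p), 0
2. ~(<><>(s -> ~p) -> <>(s -> ~p)), 0
3. p, 0
4. <><>(s -> ~p), 0
5. ~<>(s -> ~p), 0
6. ~(s -> ~p), 0
7. s, 0
8. <>(s -> ~p), 1
9. ~(s -> ~p), 1
10. s, 1
11. p, 1
12. s -> ~p, 2
13. ~p, 2
Accessibility: 0R0, 0R1, 1R1, 1R2, 2R2
Complete open branch: countermodel on a T-frame, so not valid in T, nor in K (the same frame is also a K-frame).
S4-tableau for the negation ~((<><>(s -> ~p) -> <>(s -> ~p)) | ~p):
1. ~((<><>(s -> ~p) -> <>(s -> ~p)) | ~p), 0
2. ~(<><>(s -> ~p) -> <>(s -> ~p)), 0
3. p, 0
4. <><>(s -> ~p), 0
5. ~<>(s -> ~p), 0
6. ~(s -> ~p), 0
7. s, 0
8. <>(s -> ~p), 1
9. ~(s -> ~p), 1
10. s, 1
11. p, 1
12. s -> ~p, 2
13. ~(s -> ~p), 2
14. s, 2
15. p, 2
16. ~p, 2
Accessibility: 0R0, 0R1, 0R2, 1R1, 1R2, 2R2
Branch closes: p and ~p both at 2.
Every branch closes (one shown): valid in S4, hence also in S5 (every theorem of S4 is a theorem of S5).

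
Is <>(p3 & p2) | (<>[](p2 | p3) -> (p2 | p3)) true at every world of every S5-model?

Valid in S5

Tableau for the negation ~(<>(p3 & p2) | (<>[](p2 | p3) -> (p2 | p3))):
1. ~(<>(p3 & p2) | (<>[](p2 | p3) -> (p2 | p3))), u
2. ~<>(p3 & p2), u
3. ~(<>[](p2 | p3) -> (p2 | p3)), u
4. <>[](p2 | p3), u
5. ~(p2 | p3), u
6. ~p2, u
7. ~p3, u
8. ~(p3 & p2), u
9. [](p2 | p3), v
10. ~(p3 & p2), v
11. p2 | p3, u
12. p2 | p3, v
13. ~p2, v
14. p3, u
Accessibility: uRu, uRv, vRu, vRv
Branch closes: p3 and ~p3 both at u.
Every branch of the negation's tableau closes; the branch above is one of them.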